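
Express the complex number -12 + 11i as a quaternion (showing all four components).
-12 + 11i + 0j + 0k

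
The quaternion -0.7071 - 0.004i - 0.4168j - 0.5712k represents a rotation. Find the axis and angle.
axis = (-0.0057, -0.5894, -0.8078), θ = 3π/2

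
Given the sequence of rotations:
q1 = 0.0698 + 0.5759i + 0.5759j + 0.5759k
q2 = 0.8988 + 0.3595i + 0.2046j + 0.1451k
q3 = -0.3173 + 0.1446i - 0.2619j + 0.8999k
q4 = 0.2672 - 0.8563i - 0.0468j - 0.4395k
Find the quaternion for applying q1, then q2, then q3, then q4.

q2 · q1 = -0.3457 + 0.577i + 0.4084j + 0.617k
q3 · q2 · q1 = -0.422 - 0.7622i + 0.391j - 0.2967k
q4 · q3 · q2 · q1 = -0.8775 + 0.3434i + 0.2051j - 0.2643k
-0.8775 + 0.3434i + 0.2051j - 0.2643k


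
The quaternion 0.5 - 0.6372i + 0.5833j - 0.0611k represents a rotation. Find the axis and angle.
axis = (-0.7358, 0.6735, -0.0706), θ = 2π/3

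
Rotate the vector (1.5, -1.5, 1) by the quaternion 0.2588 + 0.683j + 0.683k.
(-0.415, 1.363, -1.863)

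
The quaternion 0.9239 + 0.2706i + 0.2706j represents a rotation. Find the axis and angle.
axis = (√2/2, √2/2, 0), θ = π/4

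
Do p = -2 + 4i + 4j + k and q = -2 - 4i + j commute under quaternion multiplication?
No: pq = 16 - i - 14j + 18k ≠ 16 + i - 6j - 22k = qp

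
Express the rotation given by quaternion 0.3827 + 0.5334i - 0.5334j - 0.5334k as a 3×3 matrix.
[[-0.1381, -0.1608, -0.9773], [-0.9773, -0.1381, 0.1608], [-0.1608, 0.9773, -0.1381]]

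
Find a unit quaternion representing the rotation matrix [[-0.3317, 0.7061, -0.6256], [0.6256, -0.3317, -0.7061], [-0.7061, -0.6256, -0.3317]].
-0.0349 - 0.577i - 0.577j + 0.577k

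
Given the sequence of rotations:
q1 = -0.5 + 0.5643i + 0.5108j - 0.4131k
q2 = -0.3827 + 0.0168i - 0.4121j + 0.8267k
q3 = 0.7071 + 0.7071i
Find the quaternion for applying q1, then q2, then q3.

q2 · q1 = 0.7339 - 0.4764i + 0.484j - 0.0141k
q3 · q2 · q1 = 0.8558 + 0.1821i + 0.3522j + 0.3323k
0.8558 + 0.1821i + 0.3522j + 0.3323k


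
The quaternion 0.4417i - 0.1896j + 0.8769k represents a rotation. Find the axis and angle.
axis = (0.4417, -0.1896, 0.8769), θ = π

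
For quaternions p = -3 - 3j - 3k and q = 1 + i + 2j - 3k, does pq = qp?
No: pq = -6 + 12i - 12j + 9k ≠ -6 - 18i - 6j + 3k = qp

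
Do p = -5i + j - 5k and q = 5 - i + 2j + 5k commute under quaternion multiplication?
No: pq = 18 - 10i + 35j - 34k ≠ 18 - 40i - 25j - 16k = qp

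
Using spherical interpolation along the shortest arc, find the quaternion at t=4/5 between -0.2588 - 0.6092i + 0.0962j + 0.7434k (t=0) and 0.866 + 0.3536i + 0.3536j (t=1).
-0.82 - 0.4607i - 0.2843j + 0.1859k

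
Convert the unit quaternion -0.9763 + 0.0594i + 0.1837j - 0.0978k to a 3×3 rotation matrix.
[[0.9134, -0.1691, -0.3703], [0.2128, 0.9738, 0.0801], [0.3471, -0.1519, 0.9255]]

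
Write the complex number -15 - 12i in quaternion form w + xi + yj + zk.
-15 - 12i + 0j + 0k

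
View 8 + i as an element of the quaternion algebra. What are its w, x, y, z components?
8 + i + 0j + 0k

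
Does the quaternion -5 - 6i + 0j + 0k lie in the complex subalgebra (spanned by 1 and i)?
Yes. The quaternion -5 - 6i has j- and k-coefficients y = z = 0, so it lies in the complex subalgebra spanned by 1 and i.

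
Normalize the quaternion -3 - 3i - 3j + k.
-0.5669 - 0.5669i - 0.5669j + 0.189k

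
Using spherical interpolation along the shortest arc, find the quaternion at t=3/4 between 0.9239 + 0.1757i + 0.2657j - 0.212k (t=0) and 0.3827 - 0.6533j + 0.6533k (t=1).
0.6941 + 0.0656i - 0.4968j + 0.5168k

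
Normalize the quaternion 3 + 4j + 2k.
0.5571 + 0.7428j + 0.3714k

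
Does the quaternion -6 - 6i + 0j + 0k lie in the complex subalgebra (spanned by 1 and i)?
Yes. The quaternion -6 - 6i has j- and k-coefficients y = z = 0, so it lies in the complex subalgebra spanned by 1 and i.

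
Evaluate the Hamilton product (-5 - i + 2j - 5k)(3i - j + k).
10 - 18i - 9j - 10k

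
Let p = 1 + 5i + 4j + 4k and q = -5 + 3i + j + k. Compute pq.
-28 - 22i - 12j - 26k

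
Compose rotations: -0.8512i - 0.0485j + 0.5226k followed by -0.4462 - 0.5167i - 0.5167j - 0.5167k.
-0.1948 + 0.0847i + 0.7315j - 0.6479k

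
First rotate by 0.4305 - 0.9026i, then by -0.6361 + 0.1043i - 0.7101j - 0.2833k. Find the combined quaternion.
-0.1797 + 0.619i - 0.05j - 0.7629k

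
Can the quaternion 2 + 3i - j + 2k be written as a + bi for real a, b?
No. The quaternion 2 + 3i - j + 2k has j-coefficient y = -1 and k-coefficient z = 2, not both zero, so it does not lie in the complex subalgebra spanned by 1 and i.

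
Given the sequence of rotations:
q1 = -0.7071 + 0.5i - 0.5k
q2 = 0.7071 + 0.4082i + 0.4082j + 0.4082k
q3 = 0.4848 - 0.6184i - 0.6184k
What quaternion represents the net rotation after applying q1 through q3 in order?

q2 · q1 = -0.5 - 0.1392i + 0.1196j - 0.8463k
q3 · q2 · q1 = -0.8518 + 0.3157i - 0.3793j - 0.175k
-0.8518 + 0.3157i - 0.3793j - 0.175k


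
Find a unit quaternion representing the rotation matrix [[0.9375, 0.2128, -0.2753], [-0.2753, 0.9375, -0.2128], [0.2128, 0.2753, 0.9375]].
0.9763 + 0.125i - 0.125j - 0.125k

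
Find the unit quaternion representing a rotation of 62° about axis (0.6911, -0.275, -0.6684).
0.8572 + 0.3559i - 0.1416j - 0.3443k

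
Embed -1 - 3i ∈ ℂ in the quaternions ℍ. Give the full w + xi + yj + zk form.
-1 - 3i + 0j + 0k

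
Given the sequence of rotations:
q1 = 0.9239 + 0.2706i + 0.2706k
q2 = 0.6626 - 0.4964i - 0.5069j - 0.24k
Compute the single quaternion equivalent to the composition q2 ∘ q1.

q2 · q1 = 0.8114 - 0.4165i - 0.3989j + 0.0947k
0.8114 - 0.4165i - 0.3989j + 0.0947k


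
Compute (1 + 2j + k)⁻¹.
0.1667 - 0.3333j - 0.1667k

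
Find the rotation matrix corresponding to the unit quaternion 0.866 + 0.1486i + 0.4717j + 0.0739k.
[[0.5441, 0.0122, 0.8389], [0.2682, 0.9449, -0.1877], [-0.795, 0.3271, 0.5108]]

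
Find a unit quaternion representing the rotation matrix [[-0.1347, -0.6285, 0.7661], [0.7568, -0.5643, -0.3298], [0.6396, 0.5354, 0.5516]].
0.4617 + 0.4685i + 0.0685j + 0.7501k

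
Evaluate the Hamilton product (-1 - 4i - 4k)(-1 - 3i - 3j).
-11 - 5i + 15j + 16k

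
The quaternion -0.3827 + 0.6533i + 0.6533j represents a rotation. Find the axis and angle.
axis = (√2/2, √2/2, 0), θ = 5π/4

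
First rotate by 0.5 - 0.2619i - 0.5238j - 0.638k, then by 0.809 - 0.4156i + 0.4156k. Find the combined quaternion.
0.5608 - 0.202i - 0.7978j - 0.0907k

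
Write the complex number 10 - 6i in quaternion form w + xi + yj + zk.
10 - 6i + 0j + 0k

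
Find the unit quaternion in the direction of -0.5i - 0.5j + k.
-0.4082i - 0.4082j + 0.8165k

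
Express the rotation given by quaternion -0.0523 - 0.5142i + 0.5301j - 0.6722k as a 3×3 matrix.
[[-0.4657, -0.6155, 0.6358], [-0.4748, -0.4325, -0.7665], [0.7467, -0.6589, -0.0908]]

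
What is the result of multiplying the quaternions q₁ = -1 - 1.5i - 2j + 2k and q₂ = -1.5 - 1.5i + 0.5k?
-1.75 + 2.75i + 0.75j - 6.5k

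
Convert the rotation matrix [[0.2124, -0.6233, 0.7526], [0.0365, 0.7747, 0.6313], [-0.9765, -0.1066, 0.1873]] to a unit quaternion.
0.7373 - 0.2502i + 0.5863j + 0.2237k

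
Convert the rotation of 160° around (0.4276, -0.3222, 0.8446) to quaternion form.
0.1736 + 0.4211i - 0.3173j + 0.8318k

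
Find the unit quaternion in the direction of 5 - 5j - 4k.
0.6155 - 0.6155j - 0.4924k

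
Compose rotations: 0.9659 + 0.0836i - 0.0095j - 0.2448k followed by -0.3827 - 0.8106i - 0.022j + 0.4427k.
-0.1937 - 0.8054i - 0.179j + 0.5308k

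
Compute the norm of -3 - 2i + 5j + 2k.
√42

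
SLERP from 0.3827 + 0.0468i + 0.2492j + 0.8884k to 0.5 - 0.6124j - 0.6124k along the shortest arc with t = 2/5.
0.025 + 0.0317i + 0.4559j + 0.8891k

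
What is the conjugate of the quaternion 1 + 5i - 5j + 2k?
1 - 5i + 5j - 2k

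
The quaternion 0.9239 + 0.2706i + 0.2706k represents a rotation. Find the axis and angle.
axis = (√2/2, 0, √2/2), θ = π/4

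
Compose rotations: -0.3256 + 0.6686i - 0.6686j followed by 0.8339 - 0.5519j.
-0.6405 + 0.5575i - 0.3778j + 0.369k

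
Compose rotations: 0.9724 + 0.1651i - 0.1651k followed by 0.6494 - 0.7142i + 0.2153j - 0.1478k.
0.725 - 0.6228i + 0.067j - 0.2865k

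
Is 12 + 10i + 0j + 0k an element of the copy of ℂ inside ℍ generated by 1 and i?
Yes. The quaternion 12 + 10i has j- and k-coefficients y = z = 0, so it lies in the complex subalgebra spanned by 1 and i.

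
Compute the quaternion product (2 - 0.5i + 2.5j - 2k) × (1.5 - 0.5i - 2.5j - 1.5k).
6 - 10.5i - j - 3.5k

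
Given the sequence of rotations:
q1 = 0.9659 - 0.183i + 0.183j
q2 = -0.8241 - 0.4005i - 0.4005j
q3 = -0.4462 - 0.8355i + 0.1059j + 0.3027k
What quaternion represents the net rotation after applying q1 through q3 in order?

q2 · q1 = -0.796 - 0.236i - 0.5377j - 0.1466k
q3 · q2 · q1 = 0.2593 + 0.9176i - 0.0383j + 0.2987k
0.2593 + 0.9176i - 0.0383j + 0.2987k


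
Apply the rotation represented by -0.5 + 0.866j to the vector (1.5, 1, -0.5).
(-0.317, 1, 1.549)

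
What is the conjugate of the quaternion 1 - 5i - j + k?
1 + 5i + j - k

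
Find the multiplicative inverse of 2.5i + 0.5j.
-0.3846i - 0.0769j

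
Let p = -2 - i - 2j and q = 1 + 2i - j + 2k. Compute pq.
-2 - 9i + 2j + k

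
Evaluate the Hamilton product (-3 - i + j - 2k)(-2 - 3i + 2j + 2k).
5 + 17i - k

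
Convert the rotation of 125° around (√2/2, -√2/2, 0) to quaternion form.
0.4617 + 0.6272i - 0.6272j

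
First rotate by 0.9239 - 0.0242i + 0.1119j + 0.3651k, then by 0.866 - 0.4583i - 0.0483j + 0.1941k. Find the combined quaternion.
0.7235 - 0.4837i + 0.2149j + 0.4431k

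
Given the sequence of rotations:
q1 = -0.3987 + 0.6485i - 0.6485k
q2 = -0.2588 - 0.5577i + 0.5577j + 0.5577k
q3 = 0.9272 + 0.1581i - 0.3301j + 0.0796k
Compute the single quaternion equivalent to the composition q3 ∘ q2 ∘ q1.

q2 · q1 = 0.8265 - 0.3071i - 0.2224j - 0.4162k
q3 · q2 · q1 = 0.7746 + 0.001i - 0.4377j - 0.4566k
0.7746 + 0.001i - 0.4377j - 0.4566k


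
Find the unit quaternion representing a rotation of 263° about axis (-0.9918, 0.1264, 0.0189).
-0.6626 - 0.7428i + 0.0947j + 0.0142k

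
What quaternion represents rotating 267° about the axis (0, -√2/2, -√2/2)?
-0.6884 - 0.5129j - 0.5129k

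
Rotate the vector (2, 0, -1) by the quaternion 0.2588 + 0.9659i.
(2, 0.5, 0.866)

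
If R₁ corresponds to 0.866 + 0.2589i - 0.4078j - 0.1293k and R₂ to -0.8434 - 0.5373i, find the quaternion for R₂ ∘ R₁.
-0.5913 - 0.6837i + 0.2745j + 0.3282k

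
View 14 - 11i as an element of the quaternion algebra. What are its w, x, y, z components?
14 - 11i + 0j + 0k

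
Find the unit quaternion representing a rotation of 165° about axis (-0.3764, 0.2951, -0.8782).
0.1305 - 0.3732i + 0.2926j - 0.8707k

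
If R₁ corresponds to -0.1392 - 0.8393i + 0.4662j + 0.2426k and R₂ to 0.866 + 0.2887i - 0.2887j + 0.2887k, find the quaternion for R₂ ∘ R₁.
0.1863 - 0.9717i + 0.1316j + 0.0622k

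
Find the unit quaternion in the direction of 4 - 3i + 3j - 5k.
0.5208 - 0.3906i + 0.3906j - 0.6509k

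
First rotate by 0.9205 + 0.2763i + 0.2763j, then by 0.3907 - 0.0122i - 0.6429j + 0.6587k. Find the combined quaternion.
0.5406 - 0.0853i - 0.3018j + 0.7806k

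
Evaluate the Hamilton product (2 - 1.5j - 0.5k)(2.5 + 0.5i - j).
3.5 + 0.5i - 6j - 0.5k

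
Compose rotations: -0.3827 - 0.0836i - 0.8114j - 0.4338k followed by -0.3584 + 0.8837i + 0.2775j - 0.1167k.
0.3856 - 0.5233i + 0.5777j - 0.4937k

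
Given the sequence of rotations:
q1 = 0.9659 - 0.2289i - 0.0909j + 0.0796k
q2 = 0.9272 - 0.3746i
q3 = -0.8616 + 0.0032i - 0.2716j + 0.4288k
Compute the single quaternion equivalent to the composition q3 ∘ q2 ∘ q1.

q2 · q1 = 0.8098 - 0.5741i - 0.0545j + 0.1079k
q3 · q2 · q1 = -0.757 + 0.4913i - 0.4195j + 0.0982k
-0.757 + 0.4913i - 0.4195j + 0.0982k


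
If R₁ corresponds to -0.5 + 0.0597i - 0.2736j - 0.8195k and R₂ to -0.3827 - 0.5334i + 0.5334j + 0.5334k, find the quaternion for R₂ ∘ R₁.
0.8063 - 0.0473i - 0.5673j + 0.161k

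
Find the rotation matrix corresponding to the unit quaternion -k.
[[-1, 0, 0], [0, -1, 0], [0, 0, 1]]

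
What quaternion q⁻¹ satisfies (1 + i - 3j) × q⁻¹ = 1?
0.0909 - 0.0909i + 0.2727j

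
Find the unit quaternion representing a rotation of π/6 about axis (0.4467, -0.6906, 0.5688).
0.9659 + 0.1156i - 0.1787j + 0.1472k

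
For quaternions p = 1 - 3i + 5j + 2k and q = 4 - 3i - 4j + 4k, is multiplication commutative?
No: pq = 7 + 13i + 22j + 39k ≠ 7 - 43i + 10j - 15k = qp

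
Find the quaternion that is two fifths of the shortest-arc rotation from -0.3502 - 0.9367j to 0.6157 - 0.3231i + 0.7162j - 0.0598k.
-0.4699 + 0.1335i - 0.8722j + 0.0247k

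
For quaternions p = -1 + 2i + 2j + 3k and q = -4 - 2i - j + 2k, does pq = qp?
No: pq = 4 + i - 17j - 12k ≠ 4 - 13i + 3j - 16k = qp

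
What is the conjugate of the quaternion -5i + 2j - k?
5i - 2j + k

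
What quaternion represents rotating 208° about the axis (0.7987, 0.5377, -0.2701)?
-0.2419 + 0.775i + 0.5217j - 0.2621k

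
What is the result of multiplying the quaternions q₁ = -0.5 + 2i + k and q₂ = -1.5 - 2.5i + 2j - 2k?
7.75 - 3.75i + 0.5j + 3.5k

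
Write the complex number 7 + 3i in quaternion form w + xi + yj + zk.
7 + 3i + 0j + 0k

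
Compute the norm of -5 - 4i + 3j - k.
√51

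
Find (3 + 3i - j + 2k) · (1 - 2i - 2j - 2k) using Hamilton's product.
11 + 3i - 5j - 12k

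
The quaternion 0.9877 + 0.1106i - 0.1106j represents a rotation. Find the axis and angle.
axis = (√2/2, -√2/2, 0), θ = 18°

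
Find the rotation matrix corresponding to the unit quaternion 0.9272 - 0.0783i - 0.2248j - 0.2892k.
[[0.7317, 0.5715, -0.3716], [-0.5011, 0.8205, 0.2752], [0.4622, -0.0152, 0.8867]]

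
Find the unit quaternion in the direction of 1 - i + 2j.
0.4082 - 0.4082i + 0.8165j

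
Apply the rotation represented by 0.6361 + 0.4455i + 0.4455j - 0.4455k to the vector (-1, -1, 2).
(-0.83, -1.964, 1.206)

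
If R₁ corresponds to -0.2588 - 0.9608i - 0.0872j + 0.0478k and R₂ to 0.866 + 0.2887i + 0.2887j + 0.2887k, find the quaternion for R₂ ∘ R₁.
0.0646 - 0.8678i - 0.4414j + 0.2189k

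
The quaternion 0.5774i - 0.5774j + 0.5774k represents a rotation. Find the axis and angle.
axis = (√3/3, -√3/3, √3/3), θ = π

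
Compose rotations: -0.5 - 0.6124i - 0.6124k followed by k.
0.6124 - 0.6124j - 0.5k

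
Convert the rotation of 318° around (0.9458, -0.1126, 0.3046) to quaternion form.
-0.9336 + 0.3389i - 0.0404j + 0.1092k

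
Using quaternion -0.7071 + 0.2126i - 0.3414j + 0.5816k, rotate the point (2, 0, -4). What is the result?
(-2.74, -1.549, -3.177)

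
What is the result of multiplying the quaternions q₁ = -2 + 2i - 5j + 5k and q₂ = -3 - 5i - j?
11 + 9i - 8j - 42k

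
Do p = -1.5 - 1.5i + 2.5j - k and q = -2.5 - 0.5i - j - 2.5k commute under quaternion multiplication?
No: pq = 3 - 2.75i - 8j + 9k ≠ 3 + 11.75i - 1.5j + 3.5k = qp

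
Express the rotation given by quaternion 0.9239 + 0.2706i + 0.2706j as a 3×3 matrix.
[[0.8536, 0.1464, 0.5], [0.1464, 0.8536, -0.5], [-0.5, 0.5, 0.7071]]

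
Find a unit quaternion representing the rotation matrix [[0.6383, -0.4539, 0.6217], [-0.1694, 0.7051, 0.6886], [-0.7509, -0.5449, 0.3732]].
0.8241 - 0.3742i + 0.4164j + 0.0863k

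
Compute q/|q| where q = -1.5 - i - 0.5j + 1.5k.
-0.6255 - 0.417i - 0.2085j + 0.6255k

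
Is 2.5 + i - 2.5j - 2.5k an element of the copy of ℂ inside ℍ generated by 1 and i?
No. The quaternion 2.5 + i - 2.5j - 2.5k has j-coefficient y = -2.5 and k-coefficient z = -2.5, not both zero, so it does not lie in the complex subalgebra spanned by 1 and i.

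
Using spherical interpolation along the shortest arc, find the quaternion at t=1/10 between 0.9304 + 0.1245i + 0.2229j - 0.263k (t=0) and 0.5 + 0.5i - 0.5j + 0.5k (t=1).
0.9541 + 0.1854i + 0.1459j - 0.1842k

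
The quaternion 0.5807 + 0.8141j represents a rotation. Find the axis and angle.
axis = (0, 1, 0), θ = 109°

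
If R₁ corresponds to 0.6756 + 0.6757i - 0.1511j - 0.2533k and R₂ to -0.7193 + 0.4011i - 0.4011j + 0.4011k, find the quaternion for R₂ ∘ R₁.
-0.716 - 0.0528i + 0.2103j + 0.6636k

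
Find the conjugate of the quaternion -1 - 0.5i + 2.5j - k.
-1 + 0.5i - 2.5j + k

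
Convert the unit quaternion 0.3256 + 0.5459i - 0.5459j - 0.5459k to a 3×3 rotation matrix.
[[-0.192, -0.2405, -0.9515], [-0.9515, -0.192, 0.2405], [-0.2405, 0.9515, -0.192]]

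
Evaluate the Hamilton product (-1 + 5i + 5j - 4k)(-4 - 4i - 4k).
8 - 36i + 16j + 40k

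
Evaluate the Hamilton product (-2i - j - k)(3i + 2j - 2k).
6 + 4i - 7j - k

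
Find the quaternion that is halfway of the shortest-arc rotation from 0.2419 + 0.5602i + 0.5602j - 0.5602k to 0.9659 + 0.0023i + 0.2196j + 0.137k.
0.7545 + 0.3514i + 0.4871j - 0.2644k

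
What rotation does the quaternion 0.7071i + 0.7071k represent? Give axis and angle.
axis = (√2/2, 0, √2/2), θ = π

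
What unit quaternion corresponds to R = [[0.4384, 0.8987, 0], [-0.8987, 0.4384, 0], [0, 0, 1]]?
0.8481 - 0.5299k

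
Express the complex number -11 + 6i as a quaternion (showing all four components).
-11 + 6i + 0j + 0k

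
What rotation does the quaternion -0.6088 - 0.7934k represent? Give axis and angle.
axis = (0, 0, -1), θ = 255°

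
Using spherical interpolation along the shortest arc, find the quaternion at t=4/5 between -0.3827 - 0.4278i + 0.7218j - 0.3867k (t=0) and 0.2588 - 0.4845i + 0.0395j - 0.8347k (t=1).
0.1301 - 0.5231i + 0.2104j - 0.8156k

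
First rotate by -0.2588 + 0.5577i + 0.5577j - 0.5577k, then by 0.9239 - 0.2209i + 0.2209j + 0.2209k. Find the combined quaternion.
-0.1159 + 0.326i + 0.4581j - 0.8188k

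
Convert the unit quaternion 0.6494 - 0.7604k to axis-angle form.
axis = (0, 0, -1), θ = 99°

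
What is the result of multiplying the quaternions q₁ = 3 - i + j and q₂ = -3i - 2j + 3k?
-1 - 6i - 3j + 14k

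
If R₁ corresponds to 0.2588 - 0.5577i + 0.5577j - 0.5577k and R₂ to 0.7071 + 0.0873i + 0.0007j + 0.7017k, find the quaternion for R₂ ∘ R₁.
0.6226 - 0.7635i + 0.0519j - 0.1637k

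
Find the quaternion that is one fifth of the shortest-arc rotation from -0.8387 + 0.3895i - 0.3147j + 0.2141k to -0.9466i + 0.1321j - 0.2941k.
-0.7229 + 0.5656i - 0.3033j + 0.256k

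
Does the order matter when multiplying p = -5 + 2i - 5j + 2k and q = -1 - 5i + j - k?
Yes: pq = 22 + 26i - 8j - 20k ≠ 22 + 20i + 8j + 26k = qp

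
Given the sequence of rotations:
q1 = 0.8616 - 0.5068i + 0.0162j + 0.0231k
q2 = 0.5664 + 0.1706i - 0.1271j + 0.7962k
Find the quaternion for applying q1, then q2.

q2 · q1 = 0.5581 - 0.1559i - 0.5078j + 0.6374k
0.5581 - 0.1559i - 0.5078j + 0.6374k


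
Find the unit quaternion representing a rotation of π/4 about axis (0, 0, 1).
0.9239 + 0.3827k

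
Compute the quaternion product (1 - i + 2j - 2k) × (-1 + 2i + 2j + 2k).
1 + 11i - 2j - 2k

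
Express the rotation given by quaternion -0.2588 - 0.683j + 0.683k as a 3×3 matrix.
[[-0.866, 0.3535, 0.3535], [-0.3535, 0.067, -0.933], [-0.3535, -0.933, 0.067]]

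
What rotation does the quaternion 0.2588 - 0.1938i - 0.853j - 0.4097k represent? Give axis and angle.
axis = (-0.2006, -0.8831, -0.4242), θ = 5π/6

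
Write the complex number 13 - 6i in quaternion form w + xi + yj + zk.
13 - 6i + 0j + 0k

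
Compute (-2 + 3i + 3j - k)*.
-2 - 3i - 3j + k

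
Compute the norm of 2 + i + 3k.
√14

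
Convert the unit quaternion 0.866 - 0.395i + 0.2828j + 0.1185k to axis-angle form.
axis = (-0.7899, 0.5656, 0.237), θ = π/3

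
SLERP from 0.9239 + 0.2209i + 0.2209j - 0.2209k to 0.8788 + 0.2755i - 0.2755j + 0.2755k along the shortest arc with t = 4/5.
0.9271 + 0.2757i - 0.1795j + 0.1795k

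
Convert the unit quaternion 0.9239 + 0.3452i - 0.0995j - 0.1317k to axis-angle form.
axis = (0.9022, -0.26, -0.3442), θ = π/4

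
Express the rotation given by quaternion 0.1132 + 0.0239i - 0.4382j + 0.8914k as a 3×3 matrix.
[[-0.9732, -0.2228, -0.0566], [0.1809, -0.5903, -0.7866], [0.1418, -0.7758, 0.6148]]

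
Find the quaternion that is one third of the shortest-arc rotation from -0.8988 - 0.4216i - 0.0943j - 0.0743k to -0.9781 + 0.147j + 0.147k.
-0.9572 - 0.2891i - 0.0134j + 0.0003k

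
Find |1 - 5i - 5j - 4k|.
√67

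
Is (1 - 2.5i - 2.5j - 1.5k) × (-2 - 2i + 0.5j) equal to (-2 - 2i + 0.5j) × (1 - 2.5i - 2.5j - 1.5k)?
No: pq = -5.75 + 3.75i + 8.5j - 3.25k ≠ -5.75 + 2.25i + 2.5j + 9.25k = qp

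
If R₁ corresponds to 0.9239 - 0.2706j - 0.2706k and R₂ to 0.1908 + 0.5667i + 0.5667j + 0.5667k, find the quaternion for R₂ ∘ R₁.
0.483 + 0.5236i + 0.6253j + 0.3186k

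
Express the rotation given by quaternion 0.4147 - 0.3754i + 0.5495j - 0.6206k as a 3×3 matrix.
[[-0.3742, 0.1022, 0.9217], [-0.9273, -0.0521, -0.3707], [0.0102, -0.9934, 0.1142]]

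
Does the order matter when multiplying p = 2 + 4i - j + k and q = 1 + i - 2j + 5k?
Yes: pq = -9 + 3i - 24j + 4k ≠ -9 + 9i + 14j + 18k = qp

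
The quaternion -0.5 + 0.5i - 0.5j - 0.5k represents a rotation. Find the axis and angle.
axis = (√3/3, -√3/3, -√3/3), θ = 4π/3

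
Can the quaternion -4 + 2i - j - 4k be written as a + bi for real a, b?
No. The quaternion -4 + 2i - j - 4k has j-coefficient y = -1 and k-coefficient z = -4, not both zero, so it does not lie in the complex subalgebra spanned by 1 and i.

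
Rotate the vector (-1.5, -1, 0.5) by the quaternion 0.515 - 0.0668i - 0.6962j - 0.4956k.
(-0.238, 0.506, -1.785)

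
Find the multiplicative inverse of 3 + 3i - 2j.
0.1364 - 0.1364i + 0.0909j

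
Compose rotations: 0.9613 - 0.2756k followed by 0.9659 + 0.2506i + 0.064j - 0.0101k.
0.9257 + 0.2233i + 0.1306j - 0.2759k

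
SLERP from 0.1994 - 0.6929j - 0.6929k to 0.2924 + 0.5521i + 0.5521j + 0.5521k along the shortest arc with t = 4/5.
-0.199 - 0.459i - 0.6123j - 0.6123k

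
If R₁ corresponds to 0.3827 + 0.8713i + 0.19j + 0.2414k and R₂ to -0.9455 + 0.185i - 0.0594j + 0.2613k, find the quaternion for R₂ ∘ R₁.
-0.5748 - 0.817i - 0.0194j - 0.0413k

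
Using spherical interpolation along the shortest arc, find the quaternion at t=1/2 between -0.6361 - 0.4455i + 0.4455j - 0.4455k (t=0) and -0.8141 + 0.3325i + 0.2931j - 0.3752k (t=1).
-0.7941 - 0.0619i + 0.4045j - 0.4494k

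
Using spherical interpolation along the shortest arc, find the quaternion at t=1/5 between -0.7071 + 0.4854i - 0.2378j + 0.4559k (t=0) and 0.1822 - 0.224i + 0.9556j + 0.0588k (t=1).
-0.6581 + 0.4761i - 0.4418j + 0.3808k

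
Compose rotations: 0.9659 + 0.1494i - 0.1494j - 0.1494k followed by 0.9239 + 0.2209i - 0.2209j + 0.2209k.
0.8594 + 0.4174i - 0.2854j + 0.0753k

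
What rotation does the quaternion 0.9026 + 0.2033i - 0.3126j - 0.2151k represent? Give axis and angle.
axis = (0.4723, -0.7262, -0.4997), θ = 51°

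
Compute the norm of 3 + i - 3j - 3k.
√28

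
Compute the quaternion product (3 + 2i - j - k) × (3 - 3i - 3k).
12 + 6j - 15k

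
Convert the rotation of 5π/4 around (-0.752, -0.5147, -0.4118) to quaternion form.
-0.3827 - 0.6948i - 0.4755j - 0.3805k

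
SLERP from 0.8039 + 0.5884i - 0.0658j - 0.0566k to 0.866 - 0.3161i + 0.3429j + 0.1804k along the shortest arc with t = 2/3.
0.9668 - 0.0015i + 0.2297j + 0.1121k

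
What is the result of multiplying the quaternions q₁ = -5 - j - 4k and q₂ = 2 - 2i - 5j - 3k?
-27 - 7i + 31j + 5k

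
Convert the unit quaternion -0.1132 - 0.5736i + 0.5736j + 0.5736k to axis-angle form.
axis = (-√3/3, √3/3, √3/3), θ = 193°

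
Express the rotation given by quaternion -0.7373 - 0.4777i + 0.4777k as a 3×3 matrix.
[[0.5436, 0.7044, -0.4564], [-0.7044, 0.0872, -0.7044], [-0.4564, 0.7044, 0.5436]]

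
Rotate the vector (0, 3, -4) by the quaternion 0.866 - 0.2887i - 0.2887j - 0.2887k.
(3.334, -0.667, -3.666)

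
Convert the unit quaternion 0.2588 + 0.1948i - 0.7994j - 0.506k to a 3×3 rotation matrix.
[[-0.7902, -0.0495, -0.6109], [-0.5734, 0.412, 0.7082], [0.2166, 0.9098, -0.354]]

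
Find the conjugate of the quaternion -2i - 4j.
2i + 4j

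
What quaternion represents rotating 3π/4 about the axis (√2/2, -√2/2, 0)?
0.3827 + 0.6533i - 0.6533j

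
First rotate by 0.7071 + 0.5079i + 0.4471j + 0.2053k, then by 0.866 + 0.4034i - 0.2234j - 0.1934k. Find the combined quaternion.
0.547 + 0.7657i + 0.0482j + 0.3349k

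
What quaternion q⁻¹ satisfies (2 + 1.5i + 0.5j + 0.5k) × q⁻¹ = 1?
0.2963 - 0.2222i - 0.0741j - 0.0741k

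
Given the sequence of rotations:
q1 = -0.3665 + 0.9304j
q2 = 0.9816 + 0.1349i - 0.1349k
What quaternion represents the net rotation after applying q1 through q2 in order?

q2 · q1 = -0.3598 + 0.0761i + 0.9133j + 0.175k
-0.3598 + 0.0761i + 0.9133j + 0.175k


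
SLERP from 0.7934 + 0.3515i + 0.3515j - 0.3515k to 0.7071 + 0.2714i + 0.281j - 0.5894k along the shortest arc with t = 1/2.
0.7574 + 0.3144i + 0.3193j - 0.4749k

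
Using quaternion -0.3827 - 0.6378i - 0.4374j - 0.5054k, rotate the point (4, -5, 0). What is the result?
(-0.43, 5.401, -3.412)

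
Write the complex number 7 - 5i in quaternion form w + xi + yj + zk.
7 - 5i + 0j + 0k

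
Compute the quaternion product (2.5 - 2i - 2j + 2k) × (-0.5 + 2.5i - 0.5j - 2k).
6.75 + 12.25i + 0.75j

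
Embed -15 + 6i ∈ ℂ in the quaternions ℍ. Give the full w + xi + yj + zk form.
-15 + 6i + 0j + 0k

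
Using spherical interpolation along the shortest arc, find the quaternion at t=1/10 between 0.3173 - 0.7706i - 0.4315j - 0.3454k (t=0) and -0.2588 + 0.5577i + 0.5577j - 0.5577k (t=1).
0.3253 - 0.7818i - 0.4666j - 0.2554k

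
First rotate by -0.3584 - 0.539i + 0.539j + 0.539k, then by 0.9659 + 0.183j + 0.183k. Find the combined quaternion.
-0.5435 - 0.5206i + 0.3564j + 0.5537k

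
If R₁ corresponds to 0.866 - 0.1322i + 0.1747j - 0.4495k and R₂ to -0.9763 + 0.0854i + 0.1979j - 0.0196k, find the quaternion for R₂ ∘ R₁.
-0.8776 + 0.1175i + 0.0418j + 0.463k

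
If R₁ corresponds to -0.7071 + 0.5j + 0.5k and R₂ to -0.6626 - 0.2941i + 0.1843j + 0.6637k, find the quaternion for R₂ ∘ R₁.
0.0445 - 0.0317i - 0.3146j - 0.9477k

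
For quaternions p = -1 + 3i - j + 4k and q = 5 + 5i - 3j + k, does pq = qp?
No: pq = -27 + 21i + 15j + 15k ≠ -27 - i - 19j + 23k = qp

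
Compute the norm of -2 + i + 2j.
3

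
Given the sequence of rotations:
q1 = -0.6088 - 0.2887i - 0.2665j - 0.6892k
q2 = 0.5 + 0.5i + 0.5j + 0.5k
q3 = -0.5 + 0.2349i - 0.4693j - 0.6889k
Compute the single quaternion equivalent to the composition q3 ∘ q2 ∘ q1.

q2 · q1 = 0.3178 - 0.6601i - 0.2374j - 0.6379k
q3 · q2 · q1 = -0.5547 + 0.5405i + 0.5741j - 0.2655k
-0.5547 + 0.5405i + 0.5741j - 0.2655k


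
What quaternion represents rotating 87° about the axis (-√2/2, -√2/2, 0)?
0.7254 - 0.4867i - 0.4867j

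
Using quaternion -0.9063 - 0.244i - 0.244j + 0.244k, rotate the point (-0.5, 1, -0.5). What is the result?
(0.019, 1.204, 0.223)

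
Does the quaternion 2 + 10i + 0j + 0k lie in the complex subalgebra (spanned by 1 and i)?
Yes. The quaternion 2 + 10i has j- and k-coefficients y = z = 0, so it lies in the complex subalgebra spanned by 1 and i.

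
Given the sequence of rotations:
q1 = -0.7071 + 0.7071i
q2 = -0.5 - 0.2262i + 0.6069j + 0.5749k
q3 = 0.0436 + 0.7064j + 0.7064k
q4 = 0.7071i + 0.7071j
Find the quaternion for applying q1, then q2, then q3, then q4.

q2 · q1 = 0.5135 - 0.1936i - 0.0226j - 0.8357k
q3 · q2 · q1 = 0.6287 - 0.5828i + 0.225j + 0.4631k
q4 · q3 · q2 · q1 = 0.253 + 0.772i + 0.1171j + 0.5712k
0.253 + 0.772i + 0.1171j + 0.5712k


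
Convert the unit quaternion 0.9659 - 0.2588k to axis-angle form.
axis = (0, 0, -1), θ = π/6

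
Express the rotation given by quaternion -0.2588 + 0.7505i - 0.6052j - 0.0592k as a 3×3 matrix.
[[0.2605, -0.939, 0.2244], [-0.8778, -0.1335, 0.4601], [-0.4021, -0.3168, -0.859]]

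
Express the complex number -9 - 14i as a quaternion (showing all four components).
-9 - 14i + 0j + 0k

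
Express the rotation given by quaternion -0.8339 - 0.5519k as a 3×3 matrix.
[[0.3908, -0.9205, 0], [0.9205, 0.3908, 0], [0, 0, 1]]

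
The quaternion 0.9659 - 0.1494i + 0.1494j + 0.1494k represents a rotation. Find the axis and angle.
axis = (-√3/3, √3/3, √3/3), θ = π/6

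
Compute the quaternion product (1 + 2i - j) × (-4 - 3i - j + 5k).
1 - 16i - 7j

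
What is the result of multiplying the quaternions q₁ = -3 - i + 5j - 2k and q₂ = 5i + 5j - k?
-22 - 10i - 26j - 27k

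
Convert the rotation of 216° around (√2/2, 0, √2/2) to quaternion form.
-0.309 + 0.6725i + 0.6725k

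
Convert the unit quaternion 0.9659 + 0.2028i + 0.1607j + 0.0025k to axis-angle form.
axis = (0.7837, 0.621, 0.0097), θ = π/6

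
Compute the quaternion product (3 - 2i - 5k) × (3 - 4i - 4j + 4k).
21 - 38i + 16j + 5k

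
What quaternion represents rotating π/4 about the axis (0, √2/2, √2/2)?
0.9239 + 0.2706j + 0.2706k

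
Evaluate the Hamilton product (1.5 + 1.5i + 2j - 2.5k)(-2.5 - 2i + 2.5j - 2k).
-10.75 - 4.5i + 6.75j + 11k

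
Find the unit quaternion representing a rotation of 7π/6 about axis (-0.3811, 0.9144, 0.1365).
-0.2588 - 0.3681i + 0.8832j + 0.1318k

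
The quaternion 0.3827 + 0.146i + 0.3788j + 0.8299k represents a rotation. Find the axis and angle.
axis = (0.158, 0.41, 0.8983), θ = 3π/4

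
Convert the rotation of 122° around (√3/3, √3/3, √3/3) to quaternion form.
0.4848 + 0.505i + 0.505j + 0.505k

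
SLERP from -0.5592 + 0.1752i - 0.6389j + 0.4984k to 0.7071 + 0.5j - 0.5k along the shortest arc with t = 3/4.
-0.6745 + 0.0443i - 0.5385j + 0.503k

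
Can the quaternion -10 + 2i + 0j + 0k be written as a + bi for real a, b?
Yes. The quaternion -10 + 2i has j- and k-coefficients y = z = 0, so it lies in the complex subalgebra spanned by 1 and i.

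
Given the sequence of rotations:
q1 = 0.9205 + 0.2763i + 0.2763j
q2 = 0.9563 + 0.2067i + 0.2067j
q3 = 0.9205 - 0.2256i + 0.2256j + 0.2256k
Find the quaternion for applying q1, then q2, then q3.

q2 · q1 = 0.7661 + 0.4545i + 0.4545j
q3 · q2 · q1 = 0.7052 + 0.143i + 0.6937j - 0.0322k
0.7052 + 0.143i + 0.6937j - 0.0322k


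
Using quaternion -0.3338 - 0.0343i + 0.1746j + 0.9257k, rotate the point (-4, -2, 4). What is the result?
(1.167, 5.154, 2.842)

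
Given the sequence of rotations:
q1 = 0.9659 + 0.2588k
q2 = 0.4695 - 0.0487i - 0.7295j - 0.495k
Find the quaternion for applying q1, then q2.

q2 · q1 = 0.5816 - 0.2358i - 0.692j - 0.3566k
0.5816 - 0.2358i - 0.692j - 0.3566k


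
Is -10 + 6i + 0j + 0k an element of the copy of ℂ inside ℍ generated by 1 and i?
Yes. The quaternion -10 + 6i has j- and k-coefficients y = z = 0, so it lies in the complex subalgebra spanned by 1 and i.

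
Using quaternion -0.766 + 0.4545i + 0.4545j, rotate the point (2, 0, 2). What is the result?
(-0.219, 2.219, 1.74)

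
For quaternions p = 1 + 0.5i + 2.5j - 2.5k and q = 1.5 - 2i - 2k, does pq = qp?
No: pq = -2.5 - 6.25i + 9.75j - 0.75k ≠ -2.5 + 3.75i - 2.25j - 10.75k = qp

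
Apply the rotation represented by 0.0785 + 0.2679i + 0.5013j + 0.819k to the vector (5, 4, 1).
(-3.143, 0.825, 5.607)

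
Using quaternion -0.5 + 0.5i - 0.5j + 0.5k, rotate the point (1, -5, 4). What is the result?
(4, -1, 5)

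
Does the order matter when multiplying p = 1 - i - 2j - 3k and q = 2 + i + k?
Yes: pq = 6 - 3i - 6j - 3k ≠ 6 + i - 2j - 7k = qp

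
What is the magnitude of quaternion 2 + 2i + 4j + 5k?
7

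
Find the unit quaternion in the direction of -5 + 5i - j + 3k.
-0.6455 + 0.6455i - 0.1291j + 0.3873k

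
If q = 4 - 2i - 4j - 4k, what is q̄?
4 + 2i + 4j + 4k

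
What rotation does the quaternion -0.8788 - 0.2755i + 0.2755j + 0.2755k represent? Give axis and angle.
axis = (-√3/3, √3/3, √3/3), θ = 303°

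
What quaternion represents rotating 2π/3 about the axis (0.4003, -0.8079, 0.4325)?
0.5 + 0.3467i - 0.6997j + 0.3746k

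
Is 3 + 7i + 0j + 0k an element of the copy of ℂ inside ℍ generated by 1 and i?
Yes. The quaternion 3 + 7i has j- and k-coefficients y = z = 0, so it lies in the complex subalgebra spanned by 1 and i.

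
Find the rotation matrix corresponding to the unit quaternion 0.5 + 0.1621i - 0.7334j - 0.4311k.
[[-0.4474, 0.1933, -0.8732], [-0.6689, 0.5758, 0.4702], [0.5936, 0.7944, -0.1283]]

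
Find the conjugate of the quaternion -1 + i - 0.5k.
-1 - i + 0.5k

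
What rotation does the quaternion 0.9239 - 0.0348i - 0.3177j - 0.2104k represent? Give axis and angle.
axis = (-0.0909, -0.8303, -0.5499), θ = π/4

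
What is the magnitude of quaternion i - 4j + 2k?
√21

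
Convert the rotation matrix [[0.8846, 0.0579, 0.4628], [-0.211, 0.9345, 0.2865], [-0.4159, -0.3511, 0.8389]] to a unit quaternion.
0.9563 - 0.1667i + 0.2297j - 0.0703k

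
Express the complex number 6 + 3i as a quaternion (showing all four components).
6 + 3i + 0j + 0k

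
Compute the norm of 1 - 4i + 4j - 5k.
√58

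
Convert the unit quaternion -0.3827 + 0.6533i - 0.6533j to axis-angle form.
axis = (√2/2, -√2/2, 0), θ = 5π/4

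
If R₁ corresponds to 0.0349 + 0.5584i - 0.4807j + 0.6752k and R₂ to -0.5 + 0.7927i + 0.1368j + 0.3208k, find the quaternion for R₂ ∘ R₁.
-0.6109 - 0.005i - 0.111j - 0.7838k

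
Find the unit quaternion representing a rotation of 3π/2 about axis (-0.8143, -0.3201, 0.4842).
-0.7071 - 0.5758i - 0.2263j + 0.3424k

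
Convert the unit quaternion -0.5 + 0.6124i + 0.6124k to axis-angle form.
axis = (√2/2, 0, √2/2), θ = 4π/3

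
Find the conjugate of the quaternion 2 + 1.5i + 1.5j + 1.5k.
2 - 1.5i - 1.5j - 1.5k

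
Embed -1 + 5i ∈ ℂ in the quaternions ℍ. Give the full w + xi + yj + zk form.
-1 + 5i + 0j + 0k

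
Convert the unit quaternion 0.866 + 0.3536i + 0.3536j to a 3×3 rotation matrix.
[[0.7499, 0.2501, 0.6124], [0.2501, 0.7499, -0.6124], [-0.6124, 0.6124, 0.4999]]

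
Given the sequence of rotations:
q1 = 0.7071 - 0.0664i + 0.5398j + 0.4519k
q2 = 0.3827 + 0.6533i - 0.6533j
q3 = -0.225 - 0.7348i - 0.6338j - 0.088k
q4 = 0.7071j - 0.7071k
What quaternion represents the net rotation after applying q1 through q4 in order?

q2 · q1 = 0.6666 + 0.1413i - 0.5506j + 0.4822k
q3 · q2 · q1 = -0.3527 - 0.8757i + 0.0433j + 0.327k
q4 · q3 · q2 · q1 = 0.2006 + 0.2618i + 0.3698j + 0.8686k
0.2006 + 0.2618i + 0.3698j + 0.8686k


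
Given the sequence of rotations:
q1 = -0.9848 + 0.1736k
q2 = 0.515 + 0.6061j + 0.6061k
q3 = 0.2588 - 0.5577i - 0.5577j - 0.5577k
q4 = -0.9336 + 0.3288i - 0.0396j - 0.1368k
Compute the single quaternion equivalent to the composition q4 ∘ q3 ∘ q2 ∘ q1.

q2 · q1 = -0.6124 + 0.1052i - 0.5969j - 0.5075k
q3 · q2 · q1 = -0.7157 + 0.3189i - 0.1546j + 0.6018k
q4 · q3 · q2 · q1 = 0.6395 - 0.578i - 0.0688j - 0.5021k
0.6395 - 0.578i - 0.0688j - 0.5021k


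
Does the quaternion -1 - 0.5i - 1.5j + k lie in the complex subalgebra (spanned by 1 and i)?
No. The quaternion -1 - 0.5i - 1.5j + k has j-coefficient y = -1.5 and k-coefficient z = 1, not both zero, so it does not lie in the complex subalgebra spanned by 1 and i.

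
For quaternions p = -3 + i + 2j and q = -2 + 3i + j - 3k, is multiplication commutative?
No: pq = 1 - 17i - 4j + 4k ≠ 1 - 5i - 10j + 14k = qp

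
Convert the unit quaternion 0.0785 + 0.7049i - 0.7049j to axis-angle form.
axis = (√2/2, -√2/2, 0), θ = 171°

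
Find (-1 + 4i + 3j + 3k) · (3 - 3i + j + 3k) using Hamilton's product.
-3 + 21i - 13j + 19k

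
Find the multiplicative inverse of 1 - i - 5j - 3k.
0.0278 + 0.0278i + 0.1389j + 0.0833k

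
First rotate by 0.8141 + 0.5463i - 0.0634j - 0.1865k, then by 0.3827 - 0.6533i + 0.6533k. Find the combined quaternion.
0.7903 - 0.2814i + 0.2108j + 0.5019k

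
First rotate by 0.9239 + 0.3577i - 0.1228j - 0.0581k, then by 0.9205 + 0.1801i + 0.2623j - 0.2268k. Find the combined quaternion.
0.8051 + 0.4526i + 0.0586j - 0.379k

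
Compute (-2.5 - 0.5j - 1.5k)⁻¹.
-0.2857 + 0.0571j + 0.1714k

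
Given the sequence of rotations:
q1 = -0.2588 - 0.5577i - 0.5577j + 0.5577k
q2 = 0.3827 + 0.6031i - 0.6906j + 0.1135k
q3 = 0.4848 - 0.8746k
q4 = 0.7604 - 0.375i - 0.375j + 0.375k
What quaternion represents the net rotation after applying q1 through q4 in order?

q2 · q1 = -0.2111 - 0.6914i - 0.4344j - 0.5374k
q3 · q2 · q1 = -0.5724 - 0.7151i + 0.3941j - 0.0759k
q4 · q3 · q2 · q1 = -0.5272 - 0.4484i + 0.2177j - 0.6883k
-0.5272 - 0.4484i + 0.2177j - 0.6883k


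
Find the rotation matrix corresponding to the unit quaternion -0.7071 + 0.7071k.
[[0, 1, 0], [-1, 0, 0], [0, 0, 1]]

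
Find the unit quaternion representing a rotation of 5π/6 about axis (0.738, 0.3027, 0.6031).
0.2588 + 0.7129i + 0.2924j + 0.5825k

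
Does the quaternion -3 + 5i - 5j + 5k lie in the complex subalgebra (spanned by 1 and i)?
No. The quaternion -3 + 5i - 5j + 5k has j-coefficient y = -5 and k-coefficient z = 5, not both zero, so it does not lie in the complex subalgebra spanned by 1 and i.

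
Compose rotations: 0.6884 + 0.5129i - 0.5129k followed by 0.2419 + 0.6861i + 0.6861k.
0.1665 + 0.5964i + 0.7038j + 0.3482k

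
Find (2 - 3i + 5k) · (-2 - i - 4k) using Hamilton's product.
13 + 4i - 17j - 18k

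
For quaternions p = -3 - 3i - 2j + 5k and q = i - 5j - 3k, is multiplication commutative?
No: pq = 8 + 28i + 11j + 26k ≠ 8 - 34i + 19j - 8k = qp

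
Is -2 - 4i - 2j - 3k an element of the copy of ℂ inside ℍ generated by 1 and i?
No. The quaternion -2 - 4i - 2j - 3k has j-coefficient y = -2 and k-coefficient z = -3, not both zero, so it does not lie in the complex subalgebra spanned by 1 and i.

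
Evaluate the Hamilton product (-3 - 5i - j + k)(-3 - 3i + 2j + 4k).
-8 + 18i + 14j - 28k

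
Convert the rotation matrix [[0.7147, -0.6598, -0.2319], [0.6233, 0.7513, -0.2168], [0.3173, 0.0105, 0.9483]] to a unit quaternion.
0.9239 + 0.0615i - 0.1486j + 0.3472k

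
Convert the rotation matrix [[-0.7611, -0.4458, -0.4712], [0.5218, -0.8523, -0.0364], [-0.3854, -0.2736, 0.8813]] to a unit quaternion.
0.2588 - 0.2291i - 0.0829j + 0.9347k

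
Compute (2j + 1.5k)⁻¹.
-0.32j - 0.24k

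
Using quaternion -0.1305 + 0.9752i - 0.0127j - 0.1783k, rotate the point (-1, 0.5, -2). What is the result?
(-0.283, -1.023, 2.031)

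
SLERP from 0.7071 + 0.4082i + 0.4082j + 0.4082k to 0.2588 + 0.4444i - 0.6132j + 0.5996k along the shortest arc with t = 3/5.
0.5341 + 0.5173i - 0.2318j + 0.6272k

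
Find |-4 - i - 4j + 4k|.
7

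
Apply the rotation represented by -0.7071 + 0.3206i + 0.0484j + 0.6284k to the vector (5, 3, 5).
(5.459, -1.703, 5.128)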